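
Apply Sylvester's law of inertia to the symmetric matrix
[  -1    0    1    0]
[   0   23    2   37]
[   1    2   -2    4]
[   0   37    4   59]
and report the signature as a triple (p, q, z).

step 0: pivot -1 → sign −
step 1: pivot 23 → sign +
step 2: pivot -27/23 → sign −
step 3: row/col 3 already zero → sign 0
signature = (1, 2, 1)

Answer: (1, 2, 1)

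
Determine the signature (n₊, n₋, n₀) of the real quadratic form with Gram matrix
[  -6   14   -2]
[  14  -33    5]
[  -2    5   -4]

Answer: (0, 3, 0)

Derivation:
step 0: pivot -6 → sign −
step 1: pivot -1/3 → sign −
step 2: pivot -3 → sign −
signature = (0, 3, 0)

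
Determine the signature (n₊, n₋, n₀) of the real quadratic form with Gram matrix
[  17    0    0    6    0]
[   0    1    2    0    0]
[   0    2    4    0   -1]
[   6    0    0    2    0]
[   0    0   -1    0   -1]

step 0: pivot 17 → sign +
step 1: pivot 1 → sign +
step 2: pivot -2/17 → sign −
step 3: pivot -1 → sign −
step 4: pivot 1 → sign +
signature = (3, 2, 0)

Answer: (3, 2, 0)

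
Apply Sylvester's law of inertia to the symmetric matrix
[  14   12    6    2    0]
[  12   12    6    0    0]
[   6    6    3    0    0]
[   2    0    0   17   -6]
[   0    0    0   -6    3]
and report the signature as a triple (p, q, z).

Answer: (4, 0, 1)

Derivation:
step 0: pivot 14 → sign +
step 1: pivot 12/7 → sign +
step 2: pivot 15 → sign +
step 3: pivot 3/5 → sign +
step 4: row/col 4 already zero → sign 0
signature = (4, 0, 1)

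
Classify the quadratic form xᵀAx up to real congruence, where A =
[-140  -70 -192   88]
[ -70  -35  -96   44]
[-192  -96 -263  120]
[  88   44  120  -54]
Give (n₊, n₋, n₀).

Answer: (1, 2, 1)

Derivation:
step 0: pivot -140 → sign −
step 1: pivot 11/35 → sign +
step 2: pivot -2/11 → sign −
step 3: row/col 3 already zero → sign 0
signature = (1, 2, 1)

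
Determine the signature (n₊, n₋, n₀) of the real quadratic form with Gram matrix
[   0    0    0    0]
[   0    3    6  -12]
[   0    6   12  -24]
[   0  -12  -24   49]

step 0: pivot 3 → sign +
step 1: pivot 1 → sign +
step 2: row/col 2 already zero → sign 0
step 3: row/col 3 already zero → sign 0
signature = (2, 0, 2)

Answer: (2, 0, 2)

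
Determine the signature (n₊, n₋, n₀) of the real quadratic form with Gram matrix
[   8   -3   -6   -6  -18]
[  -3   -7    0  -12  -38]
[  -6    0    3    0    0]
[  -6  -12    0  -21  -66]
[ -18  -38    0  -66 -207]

Answer: (2, 3, 0)

Derivation:
step 0: pivot 8 → sign +
step 1: pivot -65/8 → sign −
step 2: pivot -57/65 → sign −
step 3: pivot -3/19 → sign −
step 4: pivot 1 → sign +
signature = (2, 3, 0)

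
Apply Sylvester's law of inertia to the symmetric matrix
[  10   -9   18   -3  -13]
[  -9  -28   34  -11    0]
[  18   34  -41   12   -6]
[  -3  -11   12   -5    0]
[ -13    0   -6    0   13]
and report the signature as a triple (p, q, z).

step 0: pivot 10 → sign +
step 1: pivot -361/10 → sign −
step 2: pivot -1297/361 → sign −
step 3: pivot 75/1297 → sign +
step 4: pivot 6/25 → sign +
signature = (3, 2, 0)

Answer: (3, 2, 0)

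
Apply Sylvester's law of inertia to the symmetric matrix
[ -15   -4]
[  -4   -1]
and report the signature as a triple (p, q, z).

step 0: pivot -15 → sign −
step 1: pivot 1/15 → sign +
signature = (1, 1, 0)

Answer: (1, 1, 0)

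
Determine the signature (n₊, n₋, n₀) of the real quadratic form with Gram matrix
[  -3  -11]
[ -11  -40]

Answer: (1, 1, 0)

Derivation:
step 0: pivot -3 → sign −
step 1: pivot 1/3 → sign +
signature = (1, 1, 0)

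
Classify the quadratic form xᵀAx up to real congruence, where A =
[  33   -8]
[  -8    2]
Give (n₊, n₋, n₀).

step 0: pivot 33 → sign +
step 1: pivot 2/33 → sign +
signature = (2, 0, 0)

Answer: (2, 0, 0)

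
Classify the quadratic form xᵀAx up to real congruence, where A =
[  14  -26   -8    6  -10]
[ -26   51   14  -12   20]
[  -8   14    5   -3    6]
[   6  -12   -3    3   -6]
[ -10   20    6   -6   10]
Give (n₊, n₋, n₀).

Answer: (4, 1, 0)

Derivation:
step 0: pivot 14 → sign +
step 1: pivot 19/7 → sign +
step 2: pivot 3/19 → sign +
step 3: pivot -4/3 → sign −
step 4: pivot 3 → sign +
signature = (4, 1, 0)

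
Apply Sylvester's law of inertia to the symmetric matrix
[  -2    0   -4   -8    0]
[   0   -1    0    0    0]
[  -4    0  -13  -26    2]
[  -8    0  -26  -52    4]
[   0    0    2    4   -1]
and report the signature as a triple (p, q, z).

step 0: pivot -2 → sign −
step 1: pivot -1 → sign −
step 2: pivot -5 → sign −
step 3: pivot -1/5 → sign −
step 4: row/col 4 already zero → sign 0
signature = (0, 4, 1)

Answer: (0, 4, 1)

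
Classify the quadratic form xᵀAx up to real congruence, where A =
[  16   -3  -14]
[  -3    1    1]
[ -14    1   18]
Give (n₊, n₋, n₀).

Answer: (2, 1, 0)

Derivation:
step 0: pivot 16 → sign +
step 1: pivot 7/16 → sign +
step 2: pivot -2/7 → sign −
signature = (2, 1, 0)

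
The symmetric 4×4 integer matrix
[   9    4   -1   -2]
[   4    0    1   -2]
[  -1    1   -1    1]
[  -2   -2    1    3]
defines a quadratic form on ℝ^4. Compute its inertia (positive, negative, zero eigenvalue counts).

step 0: pivot 9 → sign +
step 1: pivot -16/9 → sign −
step 2: pivot 1/16 → sign +
step 3: pivot 3 → sign +
signature = (3, 1, 0)

Answer: (3, 1, 0)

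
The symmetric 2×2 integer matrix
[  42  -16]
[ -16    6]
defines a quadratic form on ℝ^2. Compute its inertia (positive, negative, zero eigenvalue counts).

step 0: pivot 42 → sign +
step 1: pivot -2/21 → sign −
signature = (1, 1, 0)

Answer: (1, 1, 0)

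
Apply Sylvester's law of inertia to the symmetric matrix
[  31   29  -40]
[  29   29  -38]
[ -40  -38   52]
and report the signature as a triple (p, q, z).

step 0: pivot 31 → sign +
step 1: pivot 58/31 → sign +
step 2: pivot 6/29 → sign +
signature = (3, 0, 0)

Answer: (3, 0, 0)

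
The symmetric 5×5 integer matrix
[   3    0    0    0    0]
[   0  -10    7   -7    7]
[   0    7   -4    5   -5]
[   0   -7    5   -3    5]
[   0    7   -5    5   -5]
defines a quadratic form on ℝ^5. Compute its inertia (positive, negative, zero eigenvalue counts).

step 0: pivot 3 → sign +
step 1: pivot -10 → sign −
step 2: pivot 9/10 → sign +
step 3: pivot 17/9 → sign +
step 4: pivot -2/17 → sign −
signature = (3, 2, 0)

Answer: (3, 2, 0)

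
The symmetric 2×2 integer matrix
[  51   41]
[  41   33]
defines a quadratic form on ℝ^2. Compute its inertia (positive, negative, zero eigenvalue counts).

step 0: pivot 51 → sign +
step 1: pivot 2/51 → sign +
signature = (2, 0, 0)

Answer: (2, 0, 0)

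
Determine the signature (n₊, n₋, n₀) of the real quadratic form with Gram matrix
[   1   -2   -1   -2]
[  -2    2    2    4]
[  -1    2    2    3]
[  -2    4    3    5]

Answer: (2, 1, 1)

Derivation:
step 0: pivot 1 → sign +
step 1: pivot -2 → sign −
step 2: pivot 1 → sign +
step 3: row/col 3 already zero → sign 0
signature = (2, 1, 1)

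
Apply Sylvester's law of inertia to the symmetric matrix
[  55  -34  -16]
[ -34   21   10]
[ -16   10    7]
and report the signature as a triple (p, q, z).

step 0: pivot 55 → sign +
step 1: pivot -1/55 → sign −
step 2: pivot 3 → sign +
signature = (2, 1, 0)

Answer: (2, 1, 0)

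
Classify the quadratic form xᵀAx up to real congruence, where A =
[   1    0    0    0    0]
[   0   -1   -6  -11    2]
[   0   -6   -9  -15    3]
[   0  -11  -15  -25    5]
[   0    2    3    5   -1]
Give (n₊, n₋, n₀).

step 0: pivot 1 → sign +
step 1: pivot -1 → sign −
step 2: pivot 27 → sign +
step 3: pivot -1/3 → sign −
step 4: row/col 4 already zero → sign 0
signature = (2, 2, 1)

Answer: (2, 2, 1)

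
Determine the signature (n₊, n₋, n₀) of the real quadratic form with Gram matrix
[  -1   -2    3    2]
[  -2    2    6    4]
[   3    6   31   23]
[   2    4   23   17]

step 0: pivot -1 → sign −
step 1: pivot 6 → sign +
step 2: pivot 40 → sign +
step 3: pivot -1/40 → sign −
signature = (2, 2, 0)

Answer: (2, 2, 0)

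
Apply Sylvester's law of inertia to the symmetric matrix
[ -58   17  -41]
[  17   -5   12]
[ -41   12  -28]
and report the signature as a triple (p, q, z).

Answer: (1, 2, 0)

Derivation:
step 0: pivot -58 → sign −
step 1: pivot -1/58 → sign −
step 2: pivot 1 → sign +
signature = (1, 2, 0)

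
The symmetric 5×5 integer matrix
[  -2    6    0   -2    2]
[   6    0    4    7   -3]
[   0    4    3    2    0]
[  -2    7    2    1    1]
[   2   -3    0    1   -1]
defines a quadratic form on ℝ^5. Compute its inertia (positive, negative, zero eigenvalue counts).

step 0: pivot -2 → sign −
step 1: pivot 18 → sign +
step 2: pivot 19/9 → sign +
step 3: pivot 55/38 → sign +
step 4: pivot 2/55 → sign +
signature = (4, 1, 0)

Answer: (4, 1, 0)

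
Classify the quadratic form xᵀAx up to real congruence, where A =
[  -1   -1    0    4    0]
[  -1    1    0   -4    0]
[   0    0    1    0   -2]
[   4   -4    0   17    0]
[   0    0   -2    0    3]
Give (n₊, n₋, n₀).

step 0: pivot -1 → sign −
step 1: pivot 2 → sign +
step 2: pivot 1 → sign +
step 3: pivot 1 → sign +
step 4: pivot -1 → sign −
signature = (3, 2, 0)

Answer: (3, 2, 0)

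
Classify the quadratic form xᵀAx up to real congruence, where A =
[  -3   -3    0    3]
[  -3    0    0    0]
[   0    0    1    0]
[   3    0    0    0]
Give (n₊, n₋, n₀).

step 0: pivot -3 → sign −
step 1: pivot 3 → sign +
step 2: pivot 1 → sign +
step 3: row/col 3 already zero → sign 0
signature = (2, 1, 1)

Answer: (2, 1, 1)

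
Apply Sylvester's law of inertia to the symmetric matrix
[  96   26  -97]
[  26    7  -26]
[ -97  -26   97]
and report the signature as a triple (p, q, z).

step 0: pivot 96 → sign +
step 1: pivot -1/24 → sign −
step 2: pivot 3/4 → sign +
signature = (2, 1, 0)

Answer: (2, 1, 0)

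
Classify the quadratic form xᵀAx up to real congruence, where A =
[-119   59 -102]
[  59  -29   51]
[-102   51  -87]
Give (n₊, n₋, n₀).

step 0: pivot -119 → sign −
step 1: pivot 30/119 → sign +
step 2: pivot -3/10 → sign −
signature = (1, 2, 0)

Answer: (1, 2, 0)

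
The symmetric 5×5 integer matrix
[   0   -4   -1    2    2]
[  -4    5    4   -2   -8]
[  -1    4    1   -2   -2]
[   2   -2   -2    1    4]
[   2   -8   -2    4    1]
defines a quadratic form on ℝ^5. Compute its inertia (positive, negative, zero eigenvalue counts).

step 0: pivot 5 → sign +
step 1: pivot -16/5 → sign −
step 2: pivot -11/16 → sign −
step 3: pivot 3/11 → sign +
step 4: pivot -3 → sign −
signature = (2, 3, 0)

Answer: (2, 3, 0)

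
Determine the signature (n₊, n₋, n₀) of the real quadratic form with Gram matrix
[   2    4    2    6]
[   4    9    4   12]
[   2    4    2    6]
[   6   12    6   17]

step 0: pivot 2 → sign +
step 1: pivot 1 → sign +
step 2: pivot -1 → sign −
step 3: row/col 3 already zero → sign 0
signature = (2, 1, 1)

Answer: (2, 1, 1)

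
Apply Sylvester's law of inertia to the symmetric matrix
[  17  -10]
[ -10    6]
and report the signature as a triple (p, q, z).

Answer: (2, 0, 0)

Derivation:
step 0: pivot 17 → sign +
step 1: pivot 2/17 → sign +
signature = (2, 0, 0)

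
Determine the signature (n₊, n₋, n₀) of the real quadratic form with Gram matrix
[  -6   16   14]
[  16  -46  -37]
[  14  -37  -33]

Answer: (0, 3, 0)

Derivation:
step 0: pivot -6 → sign −
step 1: pivot -10/3 → sign −
step 2: pivot -3/10 → sign −
signature = (0, 3, 0)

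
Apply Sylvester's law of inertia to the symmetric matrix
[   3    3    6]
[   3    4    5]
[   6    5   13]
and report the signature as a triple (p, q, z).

step 0: pivot 3 → sign +
step 1: pivot 1 → sign +
step 2: row/col 2 already zero → sign 0
signature = (2, 0, 1)

Answer: (2, 0, 1)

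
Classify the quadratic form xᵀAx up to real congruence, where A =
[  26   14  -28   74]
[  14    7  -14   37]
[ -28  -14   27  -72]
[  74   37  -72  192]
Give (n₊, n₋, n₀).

step 0: pivot 26 → sign +
step 1: pivot -7/13 → sign −
step 2: pivot -1 → sign −
step 3: pivot 3/7 → sign +
signature = (2, 2, 0)

Answer: (2, 2, 0)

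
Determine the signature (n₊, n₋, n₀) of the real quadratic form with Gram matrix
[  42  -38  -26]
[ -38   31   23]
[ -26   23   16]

step 0: pivot 42 → sign +
step 1: pivot -71/21 → sign −
step 2: pivot -1/71 → sign −
signature = (1, 2, 0)

Answer: (1, 2, 0)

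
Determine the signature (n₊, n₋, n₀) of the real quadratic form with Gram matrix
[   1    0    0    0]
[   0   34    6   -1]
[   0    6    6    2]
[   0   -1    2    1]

step 0: pivot 1 → sign +
step 1: pivot 34 → sign +
step 2: pivot 84/17 → sign +
step 3: pivot 1/84 → sign +
signature = (4, 0, 0)

Answer: (4, 0, 0)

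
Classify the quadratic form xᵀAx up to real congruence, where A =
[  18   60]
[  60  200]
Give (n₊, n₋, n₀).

step 0: pivot 18 → sign +
step 1: row/col 1 already zero → sign 0
signature = (1, 0, 1)

Answer: (1, 0, 1)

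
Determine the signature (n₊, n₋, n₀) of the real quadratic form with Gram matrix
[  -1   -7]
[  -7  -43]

Answer: (1, 1, 0)

Derivation:
step 0: pivot -1 → sign −
step 1: pivot 6 → sign +
signature = (1, 1, 0)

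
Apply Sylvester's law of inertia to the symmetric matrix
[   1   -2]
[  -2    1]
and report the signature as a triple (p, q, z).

Answer: (1, 1, 0)

Derivation:
step 0: pivot 1 → sign +
step 1: pivot -3 → sign −
signature = (1, 1, 0)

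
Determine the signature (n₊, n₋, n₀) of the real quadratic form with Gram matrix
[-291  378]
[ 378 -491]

Answer: (1, 1, 0)

Derivation:
step 0: pivot -291 → sign −
step 1: pivot 1/97 → sign +
signature = (1, 1, 0)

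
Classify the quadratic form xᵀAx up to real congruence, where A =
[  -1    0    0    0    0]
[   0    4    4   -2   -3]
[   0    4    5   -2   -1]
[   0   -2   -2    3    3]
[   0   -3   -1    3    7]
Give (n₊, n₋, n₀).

step 0: pivot -1 → sign −
step 1: pivot 4 → sign +
step 2: pivot 1 → sign +
step 3: pivot 2 → sign +
step 4: pivot -3/8 → sign −
signature = (3, 2, 0)

Answer: (3, 2, 0)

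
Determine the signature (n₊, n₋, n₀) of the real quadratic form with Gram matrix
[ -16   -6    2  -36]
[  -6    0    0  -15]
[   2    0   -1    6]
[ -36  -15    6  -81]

Answer: (1, 2, 1)

Derivation:
step 0: pivot -16 → sign −
step 1: pivot 9/4 → sign +
step 2: pivot -1 → sign −
step 3: row/col 3 already zero → sign 0
signature = (1, 2, 1)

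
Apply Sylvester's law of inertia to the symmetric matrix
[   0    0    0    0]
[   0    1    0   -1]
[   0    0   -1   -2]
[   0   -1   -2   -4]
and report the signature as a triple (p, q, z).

step 0: pivot 1 → sign +
step 1: pivot -1 → sign −
step 2: pivot -1 → sign −
step 3: row/col 3 already zero → sign 0
signature = (1, 2, 1)

Answer: (1, 2, 1)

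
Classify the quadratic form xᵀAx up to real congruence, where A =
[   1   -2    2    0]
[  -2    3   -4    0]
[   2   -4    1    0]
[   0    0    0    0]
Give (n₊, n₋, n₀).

step 0: pivot 1 → sign +
step 1: pivot -1 → sign −
step 2: pivot -3 → sign −
step 3: row/col 3 already zero → sign 0
signature = (1, 2, 1)

Answer: (1, 2, 1)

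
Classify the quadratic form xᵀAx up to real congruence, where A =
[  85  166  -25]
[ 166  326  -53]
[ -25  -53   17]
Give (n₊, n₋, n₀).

step 0: pivot 85 → sign +
step 1: pivot 154/85 → sign +
step 2: pivot 3/154 → sign +
signature = (3, 0, 0)

Answer: (3, 0, 0)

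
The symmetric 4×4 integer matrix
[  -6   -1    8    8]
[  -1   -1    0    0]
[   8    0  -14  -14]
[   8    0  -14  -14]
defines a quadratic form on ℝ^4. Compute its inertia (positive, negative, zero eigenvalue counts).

step 0: pivot -6 → sign −
step 1: pivot -5/6 → sign −
step 2: pivot -6/5 → sign −
step 3: row/col 3 already zero → sign 0
signature = (0, 3, 1)

Answer: (0, 3, 1)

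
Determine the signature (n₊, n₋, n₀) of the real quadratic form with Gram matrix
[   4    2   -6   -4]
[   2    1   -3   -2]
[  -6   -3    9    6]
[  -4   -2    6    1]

Answer: (1, 1, 2)

Derivation:
step 0: pivot 4 → sign +
step 1: pivot -3 → sign −
step 2: row/col 2 already zero → sign 0
step 3: row/col 3 already zero → sign 0
signature = (1, 1, 2)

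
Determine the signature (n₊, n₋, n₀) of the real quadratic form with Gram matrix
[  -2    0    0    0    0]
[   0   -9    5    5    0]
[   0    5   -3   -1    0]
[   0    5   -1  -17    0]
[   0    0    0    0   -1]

step 0: pivot -2 → sign −
step 1: pivot -9 → sign −
step 2: pivot -2/9 → sign −
step 3: pivot -1 → sign −
step 4: row/col 4 already zero → sign 0
signature = (0, 4, 1)

Answer: (0, 4, 1)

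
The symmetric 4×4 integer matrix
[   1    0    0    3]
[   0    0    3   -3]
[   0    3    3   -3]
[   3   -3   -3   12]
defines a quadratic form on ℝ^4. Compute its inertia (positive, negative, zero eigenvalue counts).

Answer: (2, 1, 1)

Derivation:
step 0: pivot 1 → sign +
step 1: pivot 3 → sign +
step 2: pivot -3 → sign −
step 3: row/col 3 already zero → sign 0
signature = (2, 1, 1)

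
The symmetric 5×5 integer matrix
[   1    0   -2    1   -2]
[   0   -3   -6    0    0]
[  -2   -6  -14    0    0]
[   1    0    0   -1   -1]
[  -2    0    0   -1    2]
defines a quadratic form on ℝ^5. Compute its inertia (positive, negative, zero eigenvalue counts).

step 0: pivot 1 → sign +
step 1: pivot -3 → sign −
step 2: pivot -6 → sign −
step 3: pivot -4/3 → sign −
step 4: pivot 3/4 → sign +
signature = (2, 3, 0)

Answer: (2, 3, 0)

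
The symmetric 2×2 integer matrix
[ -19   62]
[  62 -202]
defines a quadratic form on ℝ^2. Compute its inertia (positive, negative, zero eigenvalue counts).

step 0: pivot -19 → sign −
step 1: pivot 6/19 → sign +
signature = (1, 1, 0)

Answer: (1, 1, 0)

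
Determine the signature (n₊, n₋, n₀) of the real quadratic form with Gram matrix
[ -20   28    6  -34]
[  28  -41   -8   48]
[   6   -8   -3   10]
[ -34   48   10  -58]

step 0: pivot -20 → sign −
step 1: pivot -9/5 → sign −
step 2: pivot -10/9 → sign −
step 3: pivot -1/10 → sign −
signature = (0, 4, 0)

Answer: (0, 4, 0)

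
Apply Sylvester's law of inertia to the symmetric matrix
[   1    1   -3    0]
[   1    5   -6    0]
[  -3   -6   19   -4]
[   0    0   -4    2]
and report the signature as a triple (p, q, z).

step 0: pivot 1 → sign +
step 1: pivot 4 → sign +
step 2: pivot 31/4 → sign +
step 3: pivot -2/31 → sign −
signature = (3, 1, 0)

Answer: (3, 1, 0)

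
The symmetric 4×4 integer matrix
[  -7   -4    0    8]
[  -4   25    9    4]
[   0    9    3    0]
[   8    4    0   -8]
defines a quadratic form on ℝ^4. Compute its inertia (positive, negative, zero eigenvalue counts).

Answer: (2, 1, 1)

Derivation:
step 0: pivot -7 → sign −
step 1: pivot 191/7 → sign +
step 2: pivot 6/191 → sign +
step 3: row/col 3 already zero → sign 0
signature = (2, 1, 1)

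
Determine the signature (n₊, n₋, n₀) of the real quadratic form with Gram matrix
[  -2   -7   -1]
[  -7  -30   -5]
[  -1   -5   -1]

step 0: pivot -2 → sign −
step 1: pivot -11/2 → sign −
step 2: pivot -1/11 → sign −
signature = (0, 3, 0)

Answer: (0, 3, 0)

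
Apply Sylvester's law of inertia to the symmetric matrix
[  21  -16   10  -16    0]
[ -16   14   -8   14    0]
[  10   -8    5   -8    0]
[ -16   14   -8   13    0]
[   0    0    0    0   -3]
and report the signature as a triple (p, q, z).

Answer: (3, 2, 0)

Derivation:
step 0: pivot 21 → sign +
step 1: pivot 38/21 → sign +
step 2: pivot 3/19 → sign +
step 3: pivot -1 → sign −
step 4: pivot -3 → sign −
signature = (3, 2, 0)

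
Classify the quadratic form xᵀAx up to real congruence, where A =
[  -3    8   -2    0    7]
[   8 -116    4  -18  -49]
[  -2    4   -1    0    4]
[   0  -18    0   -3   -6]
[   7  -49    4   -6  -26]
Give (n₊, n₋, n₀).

step 0: pivot -3 → sign −
step 1: pivot -284/3 → sign −
step 2: pivot 25/71 → sign +
step 3: pivot 6/25 → sign +
step 4: pivot -1/8 → sign −
signature = (2, 3, 0)

Answer: (2, 3, 0)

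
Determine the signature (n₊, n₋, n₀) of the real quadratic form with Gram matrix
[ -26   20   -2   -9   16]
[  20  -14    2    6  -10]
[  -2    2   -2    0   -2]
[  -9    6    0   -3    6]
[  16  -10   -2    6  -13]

step 0: pivot -26 → sign −
step 1: pivot 18/13 → sign +
step 2: pivot -2 → sign −
step 3: pivot 1 → sign +
step 4: row/col 4 already zero → sign 0
signature = (2, 2, 1)

Answer: (2, 2, 1)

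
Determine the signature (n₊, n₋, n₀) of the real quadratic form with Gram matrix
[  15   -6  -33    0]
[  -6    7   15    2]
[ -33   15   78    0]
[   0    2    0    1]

step 0: pivot 15 → sign +
step 1: pivot 23/5 → sign +
step 2: pivot 108/23 → sign +
step 3: row/col 3 already zero → sign 0
signature = (3, 0, 1)

Answer: (3, 0, 1)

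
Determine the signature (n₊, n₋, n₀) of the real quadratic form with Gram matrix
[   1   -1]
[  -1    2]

Answer: (2, 0, 0)

Derivation:
step 0: pivot 1 → sign +
step 1: pivot 1 → sign +
signature = (2, 0, 0)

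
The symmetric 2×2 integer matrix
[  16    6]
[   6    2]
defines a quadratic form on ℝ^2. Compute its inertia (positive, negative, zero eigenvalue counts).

step 0: pivot 16 → sign +
step 1: pivot -1/4 → sign −
signature = (1, 1, 0)

Answer: (1, 1, 0)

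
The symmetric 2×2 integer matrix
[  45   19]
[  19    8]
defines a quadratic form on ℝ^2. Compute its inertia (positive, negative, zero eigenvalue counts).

step 0: pivot 45 → sign +
step 1: pivot -1/45 → sign −
signature = (1, 1, 0)

Answer: (1, 1, 0)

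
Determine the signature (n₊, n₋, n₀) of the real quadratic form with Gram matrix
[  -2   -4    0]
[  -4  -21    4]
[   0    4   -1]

step 0: pivot -2 → sign −
step 1: pivot -13 → sign −
step 2: pivot 3/13 → sign +
signature = (1, 2, 0)

Answer: (1, 2, 0)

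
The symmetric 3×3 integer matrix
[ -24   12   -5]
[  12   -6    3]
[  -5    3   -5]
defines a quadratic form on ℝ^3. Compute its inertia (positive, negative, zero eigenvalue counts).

step 0: pivot -24 → sign −
step 1: pivot -95/24 → sign −
step 2: pivot 6/95 → sign +
signature = (1, 2, 0)

Answer: (1, 2, 0)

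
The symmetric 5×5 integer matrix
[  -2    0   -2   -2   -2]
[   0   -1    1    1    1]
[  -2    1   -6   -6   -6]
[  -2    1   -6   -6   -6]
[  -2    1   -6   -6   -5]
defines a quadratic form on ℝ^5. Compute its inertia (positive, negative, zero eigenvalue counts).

Answer: (1, 3, 1)

Derivation:
step 0: pivot -2 → sign −
step 1: pivot -1 → sign −
step 2: pivot -3 → sign −
step 3: pivot 1 → sign +
step 4: row/col 4 already zero → sign 0
signature = (1, 3, 1)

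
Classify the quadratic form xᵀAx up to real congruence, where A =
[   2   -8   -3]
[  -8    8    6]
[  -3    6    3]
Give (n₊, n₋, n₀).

Answer: (1, 1, 1)

Derivation:
step 0: pivot 2 → sign +
step 1: pivot -24 → sign −
step 2: row/col 2 already zero → sign 0
signature = (1, 1, 1)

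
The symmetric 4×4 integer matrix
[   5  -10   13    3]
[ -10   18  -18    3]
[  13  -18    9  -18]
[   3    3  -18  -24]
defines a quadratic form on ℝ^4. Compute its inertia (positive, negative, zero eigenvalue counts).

step 0: pivot 5 → sign +
step 1: pivot -2 → sign −
step 2: pivot 36/5 → sign +
step 3: pivot 1/4 → sign +
signature = (3, 1, 0)

Answer: (3, 1, 0)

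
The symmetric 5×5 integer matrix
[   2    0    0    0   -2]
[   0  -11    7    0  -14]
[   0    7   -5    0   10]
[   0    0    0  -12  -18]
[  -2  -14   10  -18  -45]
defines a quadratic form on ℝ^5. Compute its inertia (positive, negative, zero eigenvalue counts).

Answer: (1, 3, 1)

Derivation:
step 0: pivot 2 → sign +
step 1: pivot -11 → sign −
step 2: pivot -6/11 → sign −
step 3: pivot -12 → sign −
step 4: row/col 4 already zero → sign 0
signature = (1, 3, 1)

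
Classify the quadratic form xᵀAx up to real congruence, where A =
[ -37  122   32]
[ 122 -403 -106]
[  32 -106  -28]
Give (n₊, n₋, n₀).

Answer: (0, 2, 1)

Derivation:
step 0: pivot -37 → sign −
step 1: pivot -27/37 → sign −
step 2: row/col 2 already zero → sign 0
signature = (0, 2, 1)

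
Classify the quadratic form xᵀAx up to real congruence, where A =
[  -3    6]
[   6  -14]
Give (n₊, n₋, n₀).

step 0: pivot -3 → sign −
step 1: pivot -2 → sign −
signature = (0, 2, 0)

Answer: (0, 2, 0)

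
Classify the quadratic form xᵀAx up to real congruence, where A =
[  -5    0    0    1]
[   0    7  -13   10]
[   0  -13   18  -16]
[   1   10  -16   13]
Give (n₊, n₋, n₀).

Answer: (1, 3, 0)

Derivation:
step 0: pivot -5 → sign −
step 1: pivot 7 → sign +
step 2: pivot -43/7 → sign −
step 3: pivot -2/215 → sign −
signature = (1, 3, 0)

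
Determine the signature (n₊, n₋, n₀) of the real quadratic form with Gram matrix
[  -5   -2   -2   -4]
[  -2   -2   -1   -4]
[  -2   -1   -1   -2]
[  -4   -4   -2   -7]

Answer: (1, 3, 0)

Derivation:
step 0: pivot -5 → sign −
step 1: pivot -6/5 → sign −
step 2: pivot -1/6 → sign −
step 3: pivot 1 → sign +
signature = (1, 3, 0)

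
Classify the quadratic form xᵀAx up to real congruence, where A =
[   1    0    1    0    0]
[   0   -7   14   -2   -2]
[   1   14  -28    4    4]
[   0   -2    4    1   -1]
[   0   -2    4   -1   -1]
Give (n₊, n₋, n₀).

step 0: pivot 1 → sign +
step 1: pivot -7 → sign −
step 2: pivot -1 → sign −
step 3: pivot 11/7 → sign +
step 4: pivot -6/11 → sign −
signature = (2, 3, 0)

Answer: (2, 3, 0)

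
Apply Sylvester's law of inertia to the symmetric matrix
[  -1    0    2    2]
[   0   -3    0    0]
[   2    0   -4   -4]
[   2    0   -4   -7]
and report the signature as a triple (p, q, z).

Answer: (0, 3, 1)

Derivation:
step 0: pivot -1 → sign −
step 1: pivot -3 → sign −
step 2: pivot -3 → sign −
step 3: row/col 3 already zero → sign 0
signature = (0, 3, 1)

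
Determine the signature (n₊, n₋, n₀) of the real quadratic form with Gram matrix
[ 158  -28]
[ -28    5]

Answer: (2, 0, 0)

Derivation:
step 0: pivot 158 → sign +
step 1: pivot 3/79 → sign +
signature = (2, 0, 0)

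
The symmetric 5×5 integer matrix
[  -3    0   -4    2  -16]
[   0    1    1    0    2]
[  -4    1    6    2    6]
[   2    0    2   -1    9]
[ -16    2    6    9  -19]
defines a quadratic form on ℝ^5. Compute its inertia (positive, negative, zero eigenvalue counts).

step 0: pivot -3 → sign −
step 1: pivot 1 → sign +
step 2: pivot 31/3 → sign +
step 3: pivot 9/31 → sign +
step 4: pivot 2/9 → sign +
signature = (4, 1, 0)

Answer: (4, 1, 0)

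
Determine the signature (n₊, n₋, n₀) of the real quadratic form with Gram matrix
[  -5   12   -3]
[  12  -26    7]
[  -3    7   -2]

Answer: (1, 2, 0)

Derivation:
step 0: pivot -5 → sign −
step 1: pivot 14/5 → sign +
step 2: pivot -3/14 → sign −
signature = (1, 2, 0)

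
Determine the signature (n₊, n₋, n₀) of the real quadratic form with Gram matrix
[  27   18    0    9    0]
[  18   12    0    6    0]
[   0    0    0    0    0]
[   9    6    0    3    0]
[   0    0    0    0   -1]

Answer: (1, 1, 3)

Derivation:
step 0: pivot 27 → sign +
step 1: pivot -1 → sign −
step 2: row/col 2 already zero → sign 0
step 3: row/col 3 already zero → sign 0
step 4: row/col 4 already zero → sign 0
signature = (1, 1, 3)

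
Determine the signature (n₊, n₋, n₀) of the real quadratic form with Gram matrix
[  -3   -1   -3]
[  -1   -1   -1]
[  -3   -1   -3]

step 0: pivot -3 → sign −
step 1: pivot -2/3 → sign −
step 2: row/col 2 already zero → sign 0
signature = (0, 2, 1)

Answer: (0, 2, 1)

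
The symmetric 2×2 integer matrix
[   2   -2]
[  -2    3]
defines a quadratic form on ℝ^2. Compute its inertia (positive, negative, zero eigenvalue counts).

step 0: pivot 2 → sign +
step 1: pivot 1 → sign +
signature = (2, 0, 0)

Answer: (2, 0, 0)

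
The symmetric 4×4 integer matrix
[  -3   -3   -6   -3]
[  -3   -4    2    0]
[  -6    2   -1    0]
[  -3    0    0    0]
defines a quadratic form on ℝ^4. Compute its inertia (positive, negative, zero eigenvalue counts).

Answer: (1, 2, 1)

Derivation:
step 0: pivot -3 → sign −
step 1: pivot -1 → sign −
step 2: pivot 75 → sign +
step 3: row/col 3 already zero → sign 0
signature = (1, 2, 1)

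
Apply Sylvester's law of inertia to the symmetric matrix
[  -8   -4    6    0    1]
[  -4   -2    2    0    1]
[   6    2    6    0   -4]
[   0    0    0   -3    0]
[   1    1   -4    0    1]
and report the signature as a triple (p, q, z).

Answer: (2, 3, 0)

Derivation:
step 0: pivot -8 → sign −
step 1: pivot 21/2 → sign +
step 2: pivot -2/21 → sign −
step 3: pivot -3 → sign −
step 4: pivot 1/2 → sign +
signature = (2, 3, 0)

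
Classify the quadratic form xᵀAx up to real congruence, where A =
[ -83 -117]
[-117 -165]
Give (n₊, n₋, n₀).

Answer: (0, 2, 0)

Derivation:
step 0: pivot -83 → sign −
step 1: pivot -6/83 → sign −
signature = (0, 2, 0)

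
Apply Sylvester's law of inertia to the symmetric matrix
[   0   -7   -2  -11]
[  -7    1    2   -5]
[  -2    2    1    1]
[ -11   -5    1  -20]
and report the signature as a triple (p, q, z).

Answer: (1, 3, 0)

Derivation:
step 0: pivot 1 → sign +
step 1: pivot -49 → sign −
step 2: pivot -3/49 → sign −
step 3: pivot -2/3 → sign −
signature = (1, 3, 0)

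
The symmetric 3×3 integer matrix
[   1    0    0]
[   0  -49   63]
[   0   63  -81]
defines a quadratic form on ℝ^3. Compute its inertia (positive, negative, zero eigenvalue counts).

step 0: pivot 1 → sign +
step 1: pivot -49 → sign −
step 2: row/col 2 already zero → sign 0
signature = (1, 1, 1)

Answer: (1, 1, 1)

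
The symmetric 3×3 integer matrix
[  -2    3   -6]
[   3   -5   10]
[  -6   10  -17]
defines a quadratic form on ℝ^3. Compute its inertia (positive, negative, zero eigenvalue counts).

Answer: (1, 2, 0)

Derivation:
step 0: pivot -2 → sign −
step 1: pivot -1/2 → sign −
step 2: pivot 3 → sign +
signature = (1, 2, 0)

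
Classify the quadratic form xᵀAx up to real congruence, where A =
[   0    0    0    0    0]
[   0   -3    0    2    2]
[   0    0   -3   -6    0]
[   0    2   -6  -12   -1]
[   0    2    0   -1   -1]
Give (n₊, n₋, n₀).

step 0: pivot -3 → sign −
step 1: pivot -3 → sign −
step 2: pivot 4/3 → sign +
step 3: pivot 1/4 → sign +
step 4: row/col 4 already zero → sign 0
signature = (2, 2, 1)

Answer: (2, 2, 1)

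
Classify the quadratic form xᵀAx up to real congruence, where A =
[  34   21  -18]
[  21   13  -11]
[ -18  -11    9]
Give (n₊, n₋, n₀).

step 0: pivot 34 → sign +
step 1: pivot 1/34 → sign +
step 2: pivot -1 → sign −
signature = (2, 1, 0)

Answer: (2, 1, 0)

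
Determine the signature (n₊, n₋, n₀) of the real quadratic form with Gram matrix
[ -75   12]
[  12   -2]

step 0: pivot -75 → sign −
step 1: pivot -2/25 → sign −
signature = (0, 2, 0)

Answer: (0, 2, 0)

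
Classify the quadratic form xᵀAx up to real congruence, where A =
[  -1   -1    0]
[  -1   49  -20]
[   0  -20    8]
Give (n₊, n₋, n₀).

Answer: (1, 1, 1)

Derivation:
step 0: pivot -1 → sign −
step 1: pivot 50 → sign +
step 2: row/col 2 already zero → sign 0
signature = (1, 1, 1)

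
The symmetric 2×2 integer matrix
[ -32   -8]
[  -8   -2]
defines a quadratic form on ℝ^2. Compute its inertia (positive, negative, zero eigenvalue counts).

Answer: (0, 1, 1)

Derivation:
step 0: pivot -32 → sign −
step 1: row/col 1 already zero → sign 0
signature = (0, 1, 1)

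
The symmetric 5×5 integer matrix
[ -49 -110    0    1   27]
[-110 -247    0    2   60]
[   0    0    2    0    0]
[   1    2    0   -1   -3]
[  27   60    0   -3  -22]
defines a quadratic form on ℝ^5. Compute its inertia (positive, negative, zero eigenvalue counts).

step 0: pivot -49 → sign −
step 1: pivot -3/49 → sign −
step 2: pivot 2 → sign +
step 3: pivot -1 → sign −
step 4: row/col 4 already zero → sign 0
signature = (1, 3, 1)

Answer: (1, 3, 1)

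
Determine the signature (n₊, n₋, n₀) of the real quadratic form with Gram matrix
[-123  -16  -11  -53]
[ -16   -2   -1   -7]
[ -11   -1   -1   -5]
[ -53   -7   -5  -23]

Answer: (1, 3, 0)

Derivation:
step 0: pivot -123 → sign −
step 1: pivot 10/123 → sign +
step 2: pivot -23/10 → sign −
step 3: pivot -6/23 → sign −
signature = (1, 3, 0)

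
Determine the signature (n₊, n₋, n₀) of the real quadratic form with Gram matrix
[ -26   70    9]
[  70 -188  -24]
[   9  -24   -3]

Answer: (1, 1, 1)

Derivation:
step 0: pivot -26 → sign −
step 1: pivot 6/13 → sign +
step 2: row/col 2 already zero → sign 0
signature = (1, 1, 1)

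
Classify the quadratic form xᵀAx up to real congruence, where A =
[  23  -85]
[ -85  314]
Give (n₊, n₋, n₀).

Answer: (1, 1, 0)

Derivation:
step 0: pivot 23 → sign +
step 1: pivot -3/23 → sign −
signature = (1, 1, 0)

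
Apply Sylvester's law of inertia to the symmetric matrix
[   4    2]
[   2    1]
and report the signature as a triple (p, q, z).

Answer: (1, 0, 1)

Derivation:
step 0: pivot 4 → sign +
step 1: row/col 1 already zero → sign 0
signature = (1, 0, 1)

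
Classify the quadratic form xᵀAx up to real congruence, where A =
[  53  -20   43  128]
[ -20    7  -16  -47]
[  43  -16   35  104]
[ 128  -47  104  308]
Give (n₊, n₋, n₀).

Answer: (2, 2, 0)

Derivation:
step 0: pivot 53 → sign +
step 1: pivot -29/53 → sign −
step 2: pivot 6/29 → sign +
step 3: pivot -1/3 → sign −
signature = (2, 2, 0)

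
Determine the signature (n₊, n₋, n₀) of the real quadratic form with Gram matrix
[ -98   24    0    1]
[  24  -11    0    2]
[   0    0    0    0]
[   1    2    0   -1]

step 0: pivot -98 → sign −
step 1: pivot -251/49 → sign −
step 2: pivot -3/502 → sign −
step 3: row/col 3 already zero → sign 0
signature = (0, 3, 1)

Answer: (0, 3, 1)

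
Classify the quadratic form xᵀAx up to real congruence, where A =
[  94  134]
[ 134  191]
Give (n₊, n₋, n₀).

Answer: (1, 1, 0)

Derivation:
step 0: pivot 94 → sign +
step 1: pivot -1/47 → sign −
signature = (1, 1, 0)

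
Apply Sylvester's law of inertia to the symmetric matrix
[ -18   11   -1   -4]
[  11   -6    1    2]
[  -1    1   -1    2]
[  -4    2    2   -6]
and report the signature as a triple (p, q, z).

Answer: (1, 3, 0)

Derivation:
step 0: pivot -18 → sign −
step 1: pivot 13/18 → sign +
step 2: pivot -15/13 → sign −
step 3: pivot -2/15 → sign −
signature = (1, 3, 0)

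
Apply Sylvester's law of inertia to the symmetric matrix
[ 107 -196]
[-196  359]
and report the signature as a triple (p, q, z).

step 0: pivot 107 → sign +
step 1: pivot -3/107 → sign −
signature = (1, 1, 0)

Answer: (1, 1, 0)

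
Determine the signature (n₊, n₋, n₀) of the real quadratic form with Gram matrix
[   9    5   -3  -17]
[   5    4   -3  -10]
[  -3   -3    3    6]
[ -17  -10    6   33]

step 0: pivot 9 → sign +
step 1: pivot 11/9 → sign +
step 2: pivot 6/11 → sign +
step 3: pivot 1/2 → sign +
signature = (4, 0, 0)

Answer: (4, 0, 0)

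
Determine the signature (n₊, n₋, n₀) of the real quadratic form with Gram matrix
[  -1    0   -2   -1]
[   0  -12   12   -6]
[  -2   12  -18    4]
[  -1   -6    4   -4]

Answer: (0, 3, 1)

Derivation:
step 0: pivot -1 → sign −
step 1: pivot -12 → sign −
step 2: pivot -2 → sign −
step 3: row/col 3 already zero → sign 0
signature = (0, 3, 1)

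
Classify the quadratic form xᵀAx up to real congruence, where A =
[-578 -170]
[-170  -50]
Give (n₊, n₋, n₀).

step 0: pivot -578 → sign −
step 1: row/col 1 already zero → sign 0
signature = (0, 1, 1)

Answer: (0, 1, 1)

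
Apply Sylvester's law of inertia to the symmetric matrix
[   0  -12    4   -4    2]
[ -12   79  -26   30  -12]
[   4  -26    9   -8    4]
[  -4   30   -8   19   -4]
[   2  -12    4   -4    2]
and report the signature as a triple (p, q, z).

Answer: (3, 2, 0)

Derivation:
step 0: pivot 79 → sign +
step 1: pivot -144/79 → sign −
step 2: pivot 4/9 → sign +
step 3: pivot -1/4 → sign −
step 4: pivot 3/4 → sign +
signature = (3, 2, 0)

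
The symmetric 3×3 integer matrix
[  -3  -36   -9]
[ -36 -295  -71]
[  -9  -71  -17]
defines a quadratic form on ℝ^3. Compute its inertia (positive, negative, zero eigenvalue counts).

Answer: (2, 1, 0)

Derivation:
step 0: pivot -3 → sign −
step 1: pivot 137 → sign +
step 2: pivot 1/137 → sign +
signature = (2, 1, 0)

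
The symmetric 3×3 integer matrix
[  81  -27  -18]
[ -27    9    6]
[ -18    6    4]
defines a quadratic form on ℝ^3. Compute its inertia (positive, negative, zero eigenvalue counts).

step 0: pivot 81 → sign +
step 1: row/col 1 already zero → sign 0
step 2: row/col 2 already zero → sign 0
signature = (1, 0, 2)

Answer: (1, 0, 2)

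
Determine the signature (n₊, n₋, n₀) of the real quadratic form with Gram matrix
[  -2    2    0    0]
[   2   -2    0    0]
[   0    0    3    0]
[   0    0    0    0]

Answer: (1, 1, 2)

Derivation:
step 0: pivot -2 → sign −
step 1: pivot 3 → sign +
step 2: row/col 2 already zero → sign 0
step 3: row/col 3 already zero → sign 0
signature = (1, 1, 2)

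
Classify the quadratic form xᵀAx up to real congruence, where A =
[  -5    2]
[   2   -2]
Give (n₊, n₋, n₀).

step 0: pivot -5 → sign −
step 1: pivot -6/5 → sign −
signature = (0, 2, 0)

Answer: (0, 2, 0)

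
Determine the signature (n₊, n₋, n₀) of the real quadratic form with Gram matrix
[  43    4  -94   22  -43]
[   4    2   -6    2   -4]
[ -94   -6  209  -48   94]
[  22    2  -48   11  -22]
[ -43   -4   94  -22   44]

step 0: pivot 43 → sign +
step 1: pivot 70/43 → sign +
step 2: pivot -39/35 → sign −
step 3: pivot -3/13 → sign −
step 4: pivot 1 → sign +
signature = (3, 2, 0)

Answer: (3, 2, 0)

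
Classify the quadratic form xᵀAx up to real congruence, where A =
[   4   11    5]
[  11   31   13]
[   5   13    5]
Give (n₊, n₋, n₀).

Answer: (2, 1, 0)

Derivation:
step 0: pivot 4 → sign +
step 1: pivot 3/4 → sign +
step 2: pivot -2 → sign −
signature = (2, 1, 0)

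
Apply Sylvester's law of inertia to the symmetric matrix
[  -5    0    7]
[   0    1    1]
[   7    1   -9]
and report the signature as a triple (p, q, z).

Answer: (1, 2, 0)

Derivation:
step 0: pivot -5 → sign −
step 1: pivot 1 → sign +
step 2: pivot -1/5 → sign −
signature = (1, 2, 0)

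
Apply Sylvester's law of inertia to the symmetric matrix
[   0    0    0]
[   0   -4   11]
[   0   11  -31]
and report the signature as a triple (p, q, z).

step 0: pivot -4 → sign −
step 1: pivot -3/4 → sign −
step 2: row/col 2 already zero → sign 0
signature = (0, 2, 1)

Answer: (0, 2, 1)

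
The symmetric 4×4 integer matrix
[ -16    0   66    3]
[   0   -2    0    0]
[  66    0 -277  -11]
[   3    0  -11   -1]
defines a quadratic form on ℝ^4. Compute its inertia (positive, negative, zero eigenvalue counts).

step 0: pivot -16 → sign −
step 1: pivot -2 → sign −
step 2: pivot -19/4 → sign −
step 3: pivot -3/76 → sign −
signature = (0, 4, 0)

Answer: (0, 4, 0)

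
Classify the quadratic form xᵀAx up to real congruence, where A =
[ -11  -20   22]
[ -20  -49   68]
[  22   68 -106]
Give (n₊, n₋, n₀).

step 0: pivot -11 → sign −
step 1: pivot -139/11 → sign −
step 2: pivot 6/139 → sign +
signature = (1, 2, 0)

Answer: (1, 2, 0)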